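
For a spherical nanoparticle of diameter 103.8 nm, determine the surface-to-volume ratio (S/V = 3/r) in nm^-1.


Radius r = 103.8/2 = 51.9 nm
S/V = 3 / r = 3 / 51.9
S/V = 0.0578 nm^-1

0.0578


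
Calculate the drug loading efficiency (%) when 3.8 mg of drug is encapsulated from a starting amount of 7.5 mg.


Drug loading efficiency = (drug loaded / drug initial) * 100
DLE = 3.8 / 7.5 * 100
DLE = 0.5067 * 100
DLE = 50.67%

50.67


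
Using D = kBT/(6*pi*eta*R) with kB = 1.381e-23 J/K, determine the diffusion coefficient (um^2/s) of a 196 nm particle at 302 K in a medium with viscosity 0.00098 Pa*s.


Radius R = 196/2 = 98 nm = 9.8e-08 m
D = kB*T / (6*pi*eta*R)
D = 1.381e-23 * 302 / (6 * pi * 0.00098 * 9.8e-08)
D = 2.30381e-12 m^2/s = 2.304 um^2/s

2.304


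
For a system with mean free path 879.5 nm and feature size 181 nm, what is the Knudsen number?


Knudsen number Kn = lambda / L
Kn = 879.5 / 181
Kn = 4.8591

4.8591


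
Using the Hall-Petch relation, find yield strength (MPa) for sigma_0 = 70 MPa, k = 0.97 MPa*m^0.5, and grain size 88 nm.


d = 88 nm = 8.8e-08 m
sqrt(d) = 0.0002966479
Hall-Petch contribution = k / sqrt(d) = 0.97 / 0.0002966479 = 3269.9 MPa
sigma = sigma_0 + k/sqrt(d) = 70 + 3269.9 = 3339.9 MPa

3339.9


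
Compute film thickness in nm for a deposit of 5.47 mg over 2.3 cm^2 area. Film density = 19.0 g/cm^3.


Convert: m = 5.47 mg = 5.4700e-06 kg, A = 2.3 cm^2 = 2.3000e-04 m^2, rho = 19.0 g/cm^3 = 19000 kg/m^3
t = m / (A * rho)
t = 5.4700e-06 / (2.3000e-04 * 19000)
t = 1.2517e-06 m = 1251.7 nm

1251.7


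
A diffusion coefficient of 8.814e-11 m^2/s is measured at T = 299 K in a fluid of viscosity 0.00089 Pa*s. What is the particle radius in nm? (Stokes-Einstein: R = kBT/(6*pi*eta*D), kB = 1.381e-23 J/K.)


Stokes-Einstein: R = kB*T / (6*pi*eta*D)
R = 1.381e-23 * 299 / (6 * pi * 0.00089 * 8.814e-11)
R = 2.79255e-09 m = 2.79 nm

2.79


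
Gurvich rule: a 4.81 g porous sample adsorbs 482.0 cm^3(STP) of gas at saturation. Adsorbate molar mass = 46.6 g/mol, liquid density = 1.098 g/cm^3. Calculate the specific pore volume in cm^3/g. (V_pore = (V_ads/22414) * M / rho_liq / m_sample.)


Moles adsorbed n = V_ads / 22414 = 482.0 / 22414 = 2.150442e-02 mol
Liquid volume V_liq = n * M / rho_liq = 2.150442e-02 * 46.6 / 1.098 = 0.91266 cm^3
Specific pore volume V_pore = V_liq / m_sample = 0.91266 / 4.81
V_pore = 0.1897 cm^3/g

0.1897


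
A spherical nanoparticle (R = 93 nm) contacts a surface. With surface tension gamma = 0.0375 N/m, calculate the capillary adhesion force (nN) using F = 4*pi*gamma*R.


Convert radius: R = 93 nm = 9.3e-08 m
F = 4 * pi * gamma * R
F = 4 * pi * 0.0375 * 9.3e-08
F = 4.38252e-08 N = 43.8252 nN

43.8252


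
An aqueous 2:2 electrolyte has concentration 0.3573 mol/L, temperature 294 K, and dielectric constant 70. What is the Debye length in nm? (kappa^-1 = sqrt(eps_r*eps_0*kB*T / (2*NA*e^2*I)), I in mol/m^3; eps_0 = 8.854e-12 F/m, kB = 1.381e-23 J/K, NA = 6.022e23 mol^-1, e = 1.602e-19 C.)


Ionic strength I = 0.3573 * 2^2 * 1000 = 1429.2 mol/m^3
kappa^-1 = sqrt(70 * 8.854e-12 * 1.381e-23 * 294 / (2 * 6.022e23 * (1.602e-19)^2 * 1429.2))
kappa^-1 = 0.239 nm

0.239


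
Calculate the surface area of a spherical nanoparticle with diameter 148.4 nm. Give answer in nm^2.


Radius r = 148.4/2 = 74.2 nm
Surface area SA = 4 * pi * r^2
SA = 4 * pi * (74.2)^2
SA = 69185.91 nm^2

69185.91


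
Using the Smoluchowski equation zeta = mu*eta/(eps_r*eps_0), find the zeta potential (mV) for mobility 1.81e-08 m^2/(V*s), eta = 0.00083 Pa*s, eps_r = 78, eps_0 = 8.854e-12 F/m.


Smoluchowski equation: zeta = mu * eta / (eps_r * eps_0)
zeta = 1.81e-08 * 0.00083 / (78 * 8.854e-12)
zeta = 0.021753 V = 21.75 mV

21.75


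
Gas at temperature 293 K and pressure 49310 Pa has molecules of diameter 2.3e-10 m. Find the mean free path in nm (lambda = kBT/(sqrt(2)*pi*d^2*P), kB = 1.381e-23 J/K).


Mean free path: lambda = kB*T / (sqrt(2) * pi * d^2 * P)
lambda = 1.381e-23 * 293 / (sqrt(2) * pi * (2.3e-10)^2 * 49310)
lambda = 3.49145e-07 m
lambda = 349.14 nm

349.14


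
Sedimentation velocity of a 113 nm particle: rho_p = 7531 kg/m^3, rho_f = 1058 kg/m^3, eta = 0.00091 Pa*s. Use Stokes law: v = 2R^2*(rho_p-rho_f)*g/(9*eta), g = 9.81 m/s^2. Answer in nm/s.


Radius R = 113/2 nm = 5.65e-08 m
Density difference = 7531 - 1058 = 6473 kg/m^3
v = 2 * R^2 * (rho_p - rho_f) * g / (9 * eta)
v = 2 * (5.65e-08)^2 * 6473 * 9.81 / (9 * 0.00091)
v = 4.95014e-08 m/s = 49.5014 nm/s

49.5014


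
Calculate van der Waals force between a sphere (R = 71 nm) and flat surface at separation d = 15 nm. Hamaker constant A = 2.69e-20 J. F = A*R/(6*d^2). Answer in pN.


Convert to SI: R = 71 nm = 7.1e-08 m, d = 15 nm = 1.5e-08 m
F = A * R / (6 * d^2)
F = 2.69e-20 * 7.1e-08 / (6 * (1.5e-08)^2)
F = 1.41474e-12 N = 1.415 pN

1.415


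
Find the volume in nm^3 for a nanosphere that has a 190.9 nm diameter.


Radius r = 190.9/2 = 95.45 nm
Volume V = (4/3) * pi * r^3
V = (4/3) * pi * (95.45)^3
V = 3642641.3 nm^3

3642641.3


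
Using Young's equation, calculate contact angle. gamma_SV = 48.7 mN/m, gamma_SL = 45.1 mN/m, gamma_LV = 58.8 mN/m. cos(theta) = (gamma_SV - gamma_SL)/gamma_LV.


cos(theta) = (gamma_SV - gamma_SL) / gamma_LV
cos(theta) = (48.7 - 45.1) / 58.8
cos(theta) = 0.061224
theta = arccos(0.061224) = 86.49 degrees

86.49


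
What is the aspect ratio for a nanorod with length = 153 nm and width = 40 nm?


Aspect ratio AR = length / diameter
AR = 153 / 40
AR = 3.83

3.83


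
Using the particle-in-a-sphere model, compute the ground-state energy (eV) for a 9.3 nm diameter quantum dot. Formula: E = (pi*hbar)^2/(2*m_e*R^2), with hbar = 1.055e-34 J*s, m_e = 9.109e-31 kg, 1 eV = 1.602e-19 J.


Radius R = 9.3/2 = 4.65 nm = 4.65e-09 m
E = (pi * 1.055e-34)^2 / (2 * 9.109e-31 * (4.65e-09)^2)
E(J) = 2.78868e-21
E = E(J) / 1.602e-19 = 0.0174 eV

0.0174


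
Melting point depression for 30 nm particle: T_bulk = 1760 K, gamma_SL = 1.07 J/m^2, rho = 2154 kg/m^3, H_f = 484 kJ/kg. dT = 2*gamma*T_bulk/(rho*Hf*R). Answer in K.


Radius R = 30/2 = 15 nm = 1.5e-08 m
Convert H_f = 484 kJ/kg = 484000 J/kg
dT = 2 * gamma_SL * T_bulk / (rho * H_f * R)
dT = 2 * 1.07 * 1760 / (2154 * 484000 * 1.5e-08)
dT = 240.8 K

240.8


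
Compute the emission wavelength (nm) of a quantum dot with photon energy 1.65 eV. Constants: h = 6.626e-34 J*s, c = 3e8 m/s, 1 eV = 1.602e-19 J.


Convert energy: E = 1.65 eV = 1.65 * 1.602e-19 = 2.6433e-19 J
lambda = h*c / E = 6.626e-34 * 3e8 / 2.6433e-19
lambda = 7.52015e-07 m = 752.0 nm

752.0


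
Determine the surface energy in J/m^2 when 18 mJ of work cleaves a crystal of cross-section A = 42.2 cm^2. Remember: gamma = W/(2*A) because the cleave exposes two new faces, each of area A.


Convert: A = 42.2 cm^2 = 0.00422 m^2, W = 18 mJ = 0.018 J
Cleaving exposes two faces of area A, so total new surface = 2*A and gamma = W / (2*A)
gamma = 0.018 / (2 * 0.00422)
gamma = 2.133 J/m^2

2.133


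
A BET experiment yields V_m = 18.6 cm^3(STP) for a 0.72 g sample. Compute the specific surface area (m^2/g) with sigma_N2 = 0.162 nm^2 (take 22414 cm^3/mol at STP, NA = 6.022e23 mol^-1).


Number of moles in monolayer = V_m / 22414 = 18.6 / 22414 = 0.00082984
Number of molecules = moles * NA = 0.00082984 * 6.022e23
SA = molecules * sigma / mass
SA = (18.6 / 22414) * 6.022e23 * 0.162e-18 / 0.72
SA = 112.4 m^2/g

112.4


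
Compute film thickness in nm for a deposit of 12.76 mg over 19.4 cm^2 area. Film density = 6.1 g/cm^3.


Convert: m = 12.76 mg = 1.2760e-05 kg, A = 19.4 cm^2 = 1.9400e-03 m^2, rho = 6.1 g/cm^3 = 6100 kg/m^3
t = m / (A * rho)
t = 1.2760e-05 / (1.9400e-03 * 6100)
t = 1.0782e-06 m = 1078.2 nm

1078.2


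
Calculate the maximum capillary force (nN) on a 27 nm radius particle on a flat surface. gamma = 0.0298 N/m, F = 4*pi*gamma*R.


Convert radius: R = 27 nm = 2.7e-08 m
F = 4 * pi * gamma * R
F = 4 * pi * 0.0298 * 2.7e-08
F = 1.01109e-08 N = 10.1109 nN

10.1109


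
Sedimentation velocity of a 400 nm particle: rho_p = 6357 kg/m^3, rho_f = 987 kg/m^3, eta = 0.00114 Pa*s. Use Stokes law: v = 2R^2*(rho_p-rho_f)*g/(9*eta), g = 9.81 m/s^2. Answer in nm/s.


Radius R = 400/2 nm = 2e-07 m
Density difference = 6357 - 987 = 5370 kg/m^3
v = 2 * R^2 * (rho_p - rho_f) * g / (9 * eta)
v = 2 * (2e-07)^2 * 5370 * 9.81 / (9 * 0.00114)
v = 4.10758e-07 m/s = 410.7579 nm/s

410.7579


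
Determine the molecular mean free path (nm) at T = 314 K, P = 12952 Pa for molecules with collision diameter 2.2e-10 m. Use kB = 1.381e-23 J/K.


Mean free path: lambda = kB*T / (sqrt(2) * pi * d^2 * P)
lambda = 1.381e-23 * 314 / (sqrt(2) * pi * (2.2e-10)^2 * 12952)
lambda = 1.55696e-06 m
lambda = 1556.96 nm

1556.96


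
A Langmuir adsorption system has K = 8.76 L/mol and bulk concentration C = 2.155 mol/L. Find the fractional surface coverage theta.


Langmuir isotherm: theta = K*C / (1 + K*C)
K*C = 8.76 * 2.155 = 18.8778
theta = 18.8778 / (1 + 18.8778) = 18.8778 / 19.8778
theta = 0.9497

0.9497


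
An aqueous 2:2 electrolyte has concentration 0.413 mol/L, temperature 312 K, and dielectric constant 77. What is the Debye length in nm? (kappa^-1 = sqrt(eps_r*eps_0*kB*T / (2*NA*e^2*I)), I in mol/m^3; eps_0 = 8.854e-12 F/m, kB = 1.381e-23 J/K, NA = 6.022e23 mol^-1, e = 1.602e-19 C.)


Ionic strength I = 0.413 * 2^2 * 1000 = 1652 mol/m^3
kappa^-1 = sqrt(77 * 8.854e-12 * 1.381e-23 * 312 / (2 * 6.022e23 * (1.602e-19)^2 * 1652))
kappa^-1 = 0.24 nm

0.24


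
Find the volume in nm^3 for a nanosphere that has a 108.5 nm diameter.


Radius r = 108.5/2 = 54.25 nm
Volume V = (4/3) * pi * r^3
V = (4/3) * pi * (54.25)^3
V = 668787.02 nm^3

668787.02


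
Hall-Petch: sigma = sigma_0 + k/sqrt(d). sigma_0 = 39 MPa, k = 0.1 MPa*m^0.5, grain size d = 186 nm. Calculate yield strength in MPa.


d = 186 nm = 1.86e-07 m
sqrt(d) = 0.0004312772
Hall-Petch contribution = k / sqrt(d) = 0.1 / 0.0004312772 = 231.9 MPa
sigma = sigma_0 + k/sqrt(d) = 39 + 231.9 = 270.9 MPa

270.9


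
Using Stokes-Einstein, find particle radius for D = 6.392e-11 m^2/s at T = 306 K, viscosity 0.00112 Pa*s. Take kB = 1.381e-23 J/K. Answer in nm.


Stokes-Einstein: R = kB*T / (6*pi*eta*D)
R = 1.381e-23 * 306 / (6 * pi * 0.00112 * 6.392e-11)
R = 3.13155e-09 m = 3.13 nm

3.13


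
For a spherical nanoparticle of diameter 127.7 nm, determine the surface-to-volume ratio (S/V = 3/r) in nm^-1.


Radius r = 127.7/2 = 63.85 nm
S/V = 3 / r = 3 / 63.85
S/V = 0.047 nm^-1

0.047


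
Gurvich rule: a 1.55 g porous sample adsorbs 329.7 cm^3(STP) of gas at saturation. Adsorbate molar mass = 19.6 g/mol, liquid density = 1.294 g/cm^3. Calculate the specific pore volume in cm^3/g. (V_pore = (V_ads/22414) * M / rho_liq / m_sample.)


Moles adsorbed n = V_ads / 22414 = 329.7 / 22414 = 1.470956e-02 mol
Liquid volume V_liq = n * M / rho_liq = 1.470956e-02 * 19.6 / 1.294 = 0.22280 cm^3
Specific pore volume V_pore = V_liq / m_sample = 0.22280 / 1.55
V_pore = 0.1437 cm^3/g

0.1437


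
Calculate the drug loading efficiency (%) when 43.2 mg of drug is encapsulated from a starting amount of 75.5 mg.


Drug loading efficiency = (drug loaded / drug initial) * 100
DLE = 43.2 / 75.5 * 100
DLE = 0.5722 * 100
DLE = 57.22%

57.22


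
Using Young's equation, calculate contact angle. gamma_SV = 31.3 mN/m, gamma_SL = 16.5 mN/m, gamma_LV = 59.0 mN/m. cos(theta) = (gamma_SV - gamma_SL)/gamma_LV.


cos(theta) = (gamma_SV - gamma_SL) / gamma_LV
cos(theta) = (31.3 - 16.5) / 59.0
cos(theta) = 0.250847
theta = arccos(0.250847) = 75.47 degrees

75.47


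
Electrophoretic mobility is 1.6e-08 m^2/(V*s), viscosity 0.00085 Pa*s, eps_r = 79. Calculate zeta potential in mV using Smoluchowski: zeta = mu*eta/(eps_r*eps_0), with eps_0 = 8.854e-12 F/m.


Smoluchowski equation: zeta = mu * eta / (eps_r * eps_0)
zeta = 1.6e-08 * 0.00085 / (79 * 8.854e-12)
zeta = 0.019443 V = 19.44 mV

19.44


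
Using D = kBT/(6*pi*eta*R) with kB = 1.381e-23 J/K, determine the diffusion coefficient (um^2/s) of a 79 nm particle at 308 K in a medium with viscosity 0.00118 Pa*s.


Radius R = 79/2 = 39.5 nm = 3.95e-08 m
D = kB*T / (6*pi*eta*R)
D = 1.381e-23 * 308 / (6 * pi * 0.00118 * 3.95e-08)
D = 4.84132e-12 m^2/s = 4.841 um^2/s

4.841


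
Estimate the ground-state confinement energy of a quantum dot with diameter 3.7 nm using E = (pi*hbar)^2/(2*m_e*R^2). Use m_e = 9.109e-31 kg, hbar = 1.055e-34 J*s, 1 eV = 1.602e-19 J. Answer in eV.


Radius R = 3.7/2 = 1.85 nm = 1.85e-09 m
E = (pi * 1.055e-34)^2 / (2 * 9.109e-31 * (1.85e-09)^2)
E(J) = 1.76182e-20
E = E(J) / 1.602e-19 = 0.11 eV

0.11


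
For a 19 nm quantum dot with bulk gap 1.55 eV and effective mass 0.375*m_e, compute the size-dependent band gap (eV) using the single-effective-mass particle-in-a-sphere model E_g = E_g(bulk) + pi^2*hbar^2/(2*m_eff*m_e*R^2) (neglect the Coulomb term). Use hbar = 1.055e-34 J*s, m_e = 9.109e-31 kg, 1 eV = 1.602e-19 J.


Radius R = 19/2 nm = 9.5e-09 m
Confinement energy dE = pi^2 * hbar^2 / (2 * m_eff * m_e * R^2)
dE = pi^2 * (1.055e-34)^2 / (2 * 0.375 * 9.109e-31 * (9.5e-09)^2) J, divided by 1.602e-19 J/eV
dE = 0.0111 eV
Total band gap = E_g(bulk) + dE = 1.55 + 0.0111 = 1.5611 eV

1.5611


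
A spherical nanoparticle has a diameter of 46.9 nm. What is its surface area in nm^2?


Radius r = 46.9/2 = 23.45 nm
Surface area SA = 4 * pi * r^2
SA = 4 * pi * (23.45)^2
SA = 6910.28 nm^2

6910.28


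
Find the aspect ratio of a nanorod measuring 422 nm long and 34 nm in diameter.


Aspect ratio AR = length / diameter
AR = 422 / 34
AR = 12.41

12.41


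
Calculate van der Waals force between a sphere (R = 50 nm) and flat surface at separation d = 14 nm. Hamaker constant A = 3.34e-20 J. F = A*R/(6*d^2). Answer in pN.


Convert to SI: R = 50 nm = 5e-08 m, d = 14 nm = 1.4e-08 m
F = A * R / (6 * d^2)
F = 3.34e-20 * 5e-08 / (6 * (1.4e-08)^2)
F = 1.42007e-12 N = 1.42 pN

1.42


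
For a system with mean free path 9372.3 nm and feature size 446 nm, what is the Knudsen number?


Knudsen number Kn = lambda / L
Kn = 9372.3 / 446
Kn = 21.0141

21.0141


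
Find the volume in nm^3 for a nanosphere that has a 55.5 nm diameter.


Radius r = 55.5/2 = 27.75 nm
Volume V = (4/3) * pi * r^3
V = (4/3) * pi * (27.75)^3
V = 89511.24 nm^3

89511.24


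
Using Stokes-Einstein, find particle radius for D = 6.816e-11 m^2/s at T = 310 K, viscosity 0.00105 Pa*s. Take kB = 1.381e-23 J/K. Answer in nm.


Stokes-Einstein: R = kB*T / (6*pi*eta*D)
R = 1.381e-23 * 310 / (6 * pi * 0.00105 * 6.816e-11)
R = 3.17348e-09 m = 3.17 nm

3.17


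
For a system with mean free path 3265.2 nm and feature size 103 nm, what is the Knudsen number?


Knudsen number Kn = lambda / L
Kn = 3265.2 / 103
Kn = 31.701

31.701


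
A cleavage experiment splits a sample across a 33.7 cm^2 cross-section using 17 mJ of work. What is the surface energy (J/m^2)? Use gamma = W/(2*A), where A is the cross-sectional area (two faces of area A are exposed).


Convert: A = 33.7 cm^2 = 0.00337 m^2, W = 17 mJ = 0.017 J
Cleaving exposes two faces of area A, so total new surface = 2*A and gamma = W / (2*A)
gamma = 0.017 / (2 * 0.00337)
gamma = 2.522 J/m^2

2.522


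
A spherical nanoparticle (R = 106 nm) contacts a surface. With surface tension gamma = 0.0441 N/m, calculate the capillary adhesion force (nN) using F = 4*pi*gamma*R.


Convert radius: R = 106 nm = 1.06e-07 m
F = 4 * pi * gamma * R
F = 4 * pi * 0.0441 * 1.06e-07
F = 5.87428e-08 N = 58.7428 nN

58.7428


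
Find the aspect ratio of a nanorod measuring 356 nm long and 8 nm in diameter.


Aspect ratio AR = length / diameter
AR = 356 / 8
AR = 44.5

44.5


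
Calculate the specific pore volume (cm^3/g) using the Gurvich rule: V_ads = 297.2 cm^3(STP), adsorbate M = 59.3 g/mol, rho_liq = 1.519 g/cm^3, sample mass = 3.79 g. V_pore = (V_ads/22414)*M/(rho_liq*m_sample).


Moles adsorbed n = V_ads / 22414 = 297.2 / 22414 = 1.325957e-02 mol
Liquid volume V_liq = n * M / rho_liq = 1.325957e-02 * 59.3 / 1.519 = 0.51764 cm^3
Specific pore volume V_pore = V_liq / m_sample = 0.51764 / 3.79
V_pore = 0.1366 cm^3/g

0.1366


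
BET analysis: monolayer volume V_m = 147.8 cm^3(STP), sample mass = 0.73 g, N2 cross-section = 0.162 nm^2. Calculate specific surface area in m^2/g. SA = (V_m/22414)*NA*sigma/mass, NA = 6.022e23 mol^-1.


Number of moles in monolayer = V_m / 22414 = 147.8 / 22414 = 0.00659409
Number of molecules = moles * NA = 0.00659409 * 6.022e23
SA = molecules * sigma / mass
SA = (147.8 / 22414) * 6.022e23 * 0.162e-18 / 0.73
SA = 881.2 m^2/g

881.2


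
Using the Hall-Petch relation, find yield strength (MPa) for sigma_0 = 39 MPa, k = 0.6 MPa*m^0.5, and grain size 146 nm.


d = 146 nm = 1.46e-07 m
sqrt(d) = 0.0003820995
Hall-Petch contribution = k / sqrt(d) = 0.6 / 0.0003820995 = 1570.3 MPa
sigma = sigma_0 + k/sqrt(d) = 39 + 1570.3 = 1609.3 MPa

1609.3


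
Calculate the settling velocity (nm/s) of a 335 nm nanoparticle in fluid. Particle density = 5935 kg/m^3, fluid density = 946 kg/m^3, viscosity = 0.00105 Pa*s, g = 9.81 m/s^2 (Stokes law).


Radius R = 335/2 nm = 1.675e-07 m
Density difference = 5935 - 946 = 4989 kg/m^3
v = 2 * R^2 * (rho_p - rho_f) * g / (9 * eta)
v = 2 * (1.675e-07)^2 * 4989 * 9.81 / (9 * 0.00105)
v = 2.9061e-07 m/s = 290.6098 nm/s

290.6098


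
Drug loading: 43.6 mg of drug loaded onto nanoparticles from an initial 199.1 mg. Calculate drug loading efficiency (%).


Drug loading efficiency = (drug loaded / drug initial) * 100
DLE = 43.6 / 199.1 * 100
DLE = 0.219 * 100
DLE = 21.9%

21.9


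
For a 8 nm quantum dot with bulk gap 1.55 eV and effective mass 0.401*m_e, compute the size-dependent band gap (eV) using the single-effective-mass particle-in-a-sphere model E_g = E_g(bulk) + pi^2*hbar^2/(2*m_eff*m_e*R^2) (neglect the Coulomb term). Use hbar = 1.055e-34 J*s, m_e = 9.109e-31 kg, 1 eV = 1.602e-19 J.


Radius R = 8/2 nm = 4e-09 m
Confinement energy dE = pi^2 * hbar^2 / (2 * m_eff * m_e * R^2)
dE = pi^2 * (1.055e-34)^2 / (2 * 0.401 * 9.109e-31 * (4e-09)^2) J, divided by 1.602e-19 J/eV
dE = 0.0587 eV
Total band gap = E_g(bulk) + dE = 1.55 + 0.0587 = 1.6087 eV

1.6087


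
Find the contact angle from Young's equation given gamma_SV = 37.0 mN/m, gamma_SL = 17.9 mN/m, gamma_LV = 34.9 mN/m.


cos(theta) = (gamma_SV - gamma_SL) / gamma_LV
cos(theta) = (37.0 - 17.9) / 34.9
cos(theta) = 0.547278
theta = arccos(0.547278) = 56.82 degrees

56.82


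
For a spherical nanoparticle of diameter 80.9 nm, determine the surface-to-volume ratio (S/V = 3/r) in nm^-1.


Radius r = 80.9/2 = 40.45 nm
S/V = 3 / r = 3 / 40.45
S/V = 0.0742 nm^-1

0.0742


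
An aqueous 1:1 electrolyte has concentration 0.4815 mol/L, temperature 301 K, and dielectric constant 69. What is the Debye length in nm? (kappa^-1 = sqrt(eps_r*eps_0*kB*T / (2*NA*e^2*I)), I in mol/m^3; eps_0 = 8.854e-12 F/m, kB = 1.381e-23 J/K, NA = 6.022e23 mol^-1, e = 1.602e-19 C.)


Ionic strength I = 0.4815 * 1^2 * 1000 = 481.5 mol/m^3
kappa^-1 = sqrt(69 * 8.854e-12 * 1.381e-23 * 301 / (2 * 6.022e23 * (1.602e-19)^2 * 481.5))
kappa^-1 = 0.413 nm

0.413


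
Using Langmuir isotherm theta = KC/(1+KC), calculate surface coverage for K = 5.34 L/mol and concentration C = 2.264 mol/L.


Langmuir isotherm: theta = K*C / (1 + K*C)
K*C = 5.34 * 2.264 = 12.08976
theta = 12.08976 / (1 + 12.08976) = 12.08976 / 13.08976
theta = 0.9236

0.9236


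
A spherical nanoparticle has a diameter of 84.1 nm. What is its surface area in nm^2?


Radius r = 84.1/2 = 42.05 nm
Surface area SA = 4 * pi * r^2
SA = 4 * pi * (42.05)^2
SA = 22219.89 nm^2

22219.89


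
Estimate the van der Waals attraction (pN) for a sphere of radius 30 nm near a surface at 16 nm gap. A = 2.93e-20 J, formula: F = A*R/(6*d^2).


Convert to SI: R = 30 nm = 3e-08 m, d = 16 nm = 1.6e-08 m
F = A * R / (6 * d^2)
F = 2.93e-20 * 3e-08 / (6 * (1.6e-08)^2)
F = 5.72266e-13 N = 0.572 pN

0.572


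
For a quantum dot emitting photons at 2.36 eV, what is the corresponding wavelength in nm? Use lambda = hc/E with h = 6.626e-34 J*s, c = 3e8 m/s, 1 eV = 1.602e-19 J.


Convert energy: E = 2.36 eV = 2.36 * 1.602e-19 = 3.78072e-19 J
lambda = h*c / E = 6.626e-34 * 3e8 / 3.78072e-19
lambda = 5.25773e-07 m = 525.8 nm

525.8


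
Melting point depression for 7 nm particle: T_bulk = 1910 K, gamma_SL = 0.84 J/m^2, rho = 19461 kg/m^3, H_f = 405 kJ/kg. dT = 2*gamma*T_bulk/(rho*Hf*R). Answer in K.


Radius R = 7/2 = 3.5 nm = 3.5e-09 m
Convert H_f = 405 kJ/kg = 405000 J/kg
dT = 2 * gamma_SL * T_bulk / (rho * H_f * R)
dT = 2 * 0.84 * 1910 / (19461 * 405000 * 3.5e-09)
dT = 116.3 K

116.3


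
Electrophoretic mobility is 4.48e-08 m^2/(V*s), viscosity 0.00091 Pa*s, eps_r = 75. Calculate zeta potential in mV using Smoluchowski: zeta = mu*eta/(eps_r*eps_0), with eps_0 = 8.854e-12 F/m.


Smoluchowski equation: zeta = mu * eta / (eps_r * eps_0)
zeta = 4.48e-08 * 0.00091 / (75 * 8.854e-12)
zeta = 0.061393 V = 61.39 mV

61.39


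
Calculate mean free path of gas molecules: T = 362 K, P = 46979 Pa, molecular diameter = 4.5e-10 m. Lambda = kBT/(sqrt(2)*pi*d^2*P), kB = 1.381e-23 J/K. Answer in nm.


Mean free path: lambda = kB*T / (sqrt(2) * pi * d^2 * P)
lambda = 1.381e-23 * 362 / (sqrt(2) * pi * (4.5e-10)^2 * 46979)
lambda = 1.18279e-07 m
lambda = 118.28 nm

118.28


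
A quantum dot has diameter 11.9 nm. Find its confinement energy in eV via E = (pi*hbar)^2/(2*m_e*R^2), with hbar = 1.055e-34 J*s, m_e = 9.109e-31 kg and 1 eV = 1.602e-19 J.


Radius R = 11.9/2 = 5.95 nm = 5.95e-09 m
E = (pi * 1.055e-34)^2 / (2 * 9.109e-31 * (5.95e-09)^2)
E(J) = 1.70322e-21
E = E(J) / 1.602e-19 = 0.0106 eV

0.0106


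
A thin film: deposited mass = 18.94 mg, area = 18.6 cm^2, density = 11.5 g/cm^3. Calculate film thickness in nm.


Convert: m = 18.94 mg = 1.8940e-05 kg, A = 18.6 cm^2 = 1.8600e-03 m^2, rho = 11.5 g/cm^3 = 11500 kg/m^3
t = m / (A * rho)
t = 1.8940e-05 / (1.8600e-03 * 11500)
t = 8.8546e-07 m = 885.5 nm

885.5


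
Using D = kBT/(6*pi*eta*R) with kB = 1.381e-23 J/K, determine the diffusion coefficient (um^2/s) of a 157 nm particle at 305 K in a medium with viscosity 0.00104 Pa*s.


Radius R = 157/2 = 78.5 nm = 7.85e-08 m
D = kB*T / (6*pi*eta*R)
D = 1.381e-23 * 305 / (6 * pi * 0.00104 * 7.85e-08)
D = 2.73709e-12 m^2/s = 2.737 um^2/s

2.737


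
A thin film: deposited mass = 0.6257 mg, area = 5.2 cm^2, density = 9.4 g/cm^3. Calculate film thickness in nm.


Convert: m = 0.6257 mg = 6.2570e-07 kg, A = 5.2 cm^2 = 5.2000e-04 m^2, rho = 9.4 g/cm^3 = 9400 kg/m^3
t = m / (A * rho)
t = 6.2570e-07 / (5.2000e-04 * 9400)
t = 1.2801e-07 m = 128.0 nm

128.0


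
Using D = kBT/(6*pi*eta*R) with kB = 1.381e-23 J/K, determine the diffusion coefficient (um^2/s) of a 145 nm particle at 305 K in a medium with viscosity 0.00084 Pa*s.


Radius R = 145/2 = 72.5 nm = 7.25e-08 m
D = kB*T / (6*pi*eta*R)
D = 1.381e-23 * 305 / (6 * pi * 0.00084 * 7.25e-08)
D = 3.66923e-12 m^2/s = 3.669 um^2/s

3.669


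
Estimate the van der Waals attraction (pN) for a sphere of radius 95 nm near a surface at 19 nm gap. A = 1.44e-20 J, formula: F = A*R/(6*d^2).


Convert to SI: R = 95 nm = 9.5e-08 m, d = 19 nm = 1.9e-08 m
F = A * R / (6 * d^2)
F = 1.44e-20 * 9.5e-08 / (6 * (1.9e-08)^2)
F = 6.31579e-13 N = 0.632 pN

0.632


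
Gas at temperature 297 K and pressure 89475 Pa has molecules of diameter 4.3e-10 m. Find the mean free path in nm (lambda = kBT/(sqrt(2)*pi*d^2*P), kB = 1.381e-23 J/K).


Mean free path: lambda = kB*T / (sqrt(2) * pi * d^2 * P)
lambda = 1.381e-23 * 297 / (sqrt(2) * pi * (4.3e-10)^2 * 89475)
lambda = 5.58016e-08 m
lambda = 55.8 nm

55.8


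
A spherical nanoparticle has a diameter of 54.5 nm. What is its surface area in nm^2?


Radius r = 54.5/2 = 27.25 nm
Surface area SA = 4 * pi * r^2
SA = 4 * pi * (27.25)^2
SA = 9331.32 nm^2

9331.32


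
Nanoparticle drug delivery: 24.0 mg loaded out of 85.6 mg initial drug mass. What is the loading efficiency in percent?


Drug loading efficiency = (drug loaded / drug initial) * 100
DLE = 24.0 / 85.6 * 100
DLE = 0.2804 * 100
DLE = 28.04%

28.04


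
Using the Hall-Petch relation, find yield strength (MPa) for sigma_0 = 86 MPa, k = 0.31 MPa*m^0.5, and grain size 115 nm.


d = 115 nm = 1.15e-07 m
sqrt(d) = 0.0003391165
Hall-Petch contribution = k / sqrt(d) = 0.31 / 0.0003391165 = 914.1 MPa
sigma = sigma_0 + k/sqrt(d) = 86 + 914.1 = 1000.1 MPa

1000.1


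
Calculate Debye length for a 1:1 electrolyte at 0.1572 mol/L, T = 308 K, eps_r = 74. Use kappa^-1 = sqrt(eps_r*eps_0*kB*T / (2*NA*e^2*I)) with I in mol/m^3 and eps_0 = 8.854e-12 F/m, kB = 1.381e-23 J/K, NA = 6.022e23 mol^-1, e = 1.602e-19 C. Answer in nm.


Ionic strength I = 0.1572 * 1^2 * 1000 = 157.2 mol/m^3
kappa^-1 = sqrt(74 * 8.854e-12 * 1.381e-23 * 308 / (2 * 6.022e23 * (1.602e-19)^2 * 157.2))
kappa^-1 = 0.757 nm

0.757


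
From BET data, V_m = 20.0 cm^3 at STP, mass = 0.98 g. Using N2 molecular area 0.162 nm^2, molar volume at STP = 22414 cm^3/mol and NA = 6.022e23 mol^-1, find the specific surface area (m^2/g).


Number of moles in monolayer = V_m / 22414 = 20.0 / 22414 = 0.0008923
Number of molecules = moles * NA = 0.0008923 * 6.022e23
SA = molecules * sigma / mass
SA = (20.0 / 22414) * 6.022e23 * 0.162e-18 / 0.98
SA = 88.8 m^2/g

88.8


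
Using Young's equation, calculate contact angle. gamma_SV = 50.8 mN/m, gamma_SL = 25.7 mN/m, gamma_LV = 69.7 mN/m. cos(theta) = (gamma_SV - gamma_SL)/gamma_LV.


cos(theta) = (gamma_SV - gamma_SL) / gamma_LV
cos(theta) = (50.8 - 25.7) / 69.7
cos(theta) = 0.360115
theta = arccos(0.360115) = 68.89 degrees

68.89


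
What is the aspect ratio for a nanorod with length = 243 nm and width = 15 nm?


Aspect ratio AR = length / diameter
AR = 243 / 15
AR = 16.2

16.2


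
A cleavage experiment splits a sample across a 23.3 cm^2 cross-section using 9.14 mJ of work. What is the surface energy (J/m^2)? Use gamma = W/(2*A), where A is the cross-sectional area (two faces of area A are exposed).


Convert: A = 23.3 cm^2 = 0.00233 m^2, W = 9.14 mJ = 0.00914 J
Cleaving exposes two faces of area A, so total new surface = 2*A and gamma = W / (2*A)
gamma = 0.00914 / (2 * 0.00233)
gamma = 1.961 J/m^2

1.961


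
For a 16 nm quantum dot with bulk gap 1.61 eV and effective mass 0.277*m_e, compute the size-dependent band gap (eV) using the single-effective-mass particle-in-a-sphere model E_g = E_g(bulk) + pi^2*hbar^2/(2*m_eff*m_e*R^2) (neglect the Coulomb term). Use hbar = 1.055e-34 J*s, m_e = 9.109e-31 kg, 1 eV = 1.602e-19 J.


Radius R = 16/2 nm = 8e-09 m
Confinement energy dE = pi^2 * hbar^2 / (2 * m_eff * m_e * R^2)
dE = pi^2 * (1.055e-34)^2 / (2 * 0.277 * 9.109e-31 * (8e-09)^2) J, divided by 1.602e-19 J/eV
dE = 0.0212 eV
Total band gap = E_g(bulk) + dE = 1.61 + 0.0212 = 1.6312 eV

1.6312


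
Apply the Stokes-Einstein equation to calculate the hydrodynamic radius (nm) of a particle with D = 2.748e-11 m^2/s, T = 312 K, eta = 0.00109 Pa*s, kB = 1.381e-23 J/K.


Stokes-Einstein: R = kB*T / (6*pi*eta*D)
R = 1.381e-23 * 312 / (6 * pi * 0.00109 * 2.748e-11)
R = 7.63139e-09 m = 7.63 nm

7.63


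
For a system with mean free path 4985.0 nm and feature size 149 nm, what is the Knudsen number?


Knudsen number Kn = lambda / L
Kn = 4985.0 / 149
Kn = 33.4564

33.4564


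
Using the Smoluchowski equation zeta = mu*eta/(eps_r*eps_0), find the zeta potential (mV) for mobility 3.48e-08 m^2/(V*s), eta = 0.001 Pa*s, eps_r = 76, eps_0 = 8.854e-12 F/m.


Smoluchowski equation: zeta = mu * eta / (eps_r * eps_0)
zeta = 3.48e-08 * 0.001 / (76 * 8.854e-12)
zeta = 0.051716 V = 51.72 mV

51.72


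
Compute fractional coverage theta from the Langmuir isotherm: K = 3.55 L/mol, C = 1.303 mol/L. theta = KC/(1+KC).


Langmuir isotherm: theta = K*C / (1 + K*C)
K*C = 3.55 * 1.303 = 4.62565
theta = 4.62565 / (1 + 4.62565) = 4.62565 / 5.62565
theta = 0.8222

0.8222


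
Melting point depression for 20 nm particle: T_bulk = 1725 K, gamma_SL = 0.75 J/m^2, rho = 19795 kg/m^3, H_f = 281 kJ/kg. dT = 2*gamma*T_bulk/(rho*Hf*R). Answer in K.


Radius R = 20/2 = 10 nm = 1e-08 m
Convert H_f = 281 kJ/kg = 281000 J/kg
dT = 2 * gamma_SL * T_bulk / (rho * H_f * R)
dT = 2 * 0.75 * 1725 / (19795 * 281000 * 1e-08)
dT = 46.5 K

46.5


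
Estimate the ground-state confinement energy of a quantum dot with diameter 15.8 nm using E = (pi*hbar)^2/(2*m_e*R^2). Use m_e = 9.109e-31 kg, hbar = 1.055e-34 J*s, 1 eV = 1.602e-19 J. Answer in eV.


Radius R = 15.8/2 = 7.9 nm = 7.9e-09 m
E = (pi * 1.055e-34)^2 / (2 * 9.109e-31 * (7.9e-09)^2)
E(J) = 9.66162e-22
E = E(J) / 1.602e-19 = 0.006 eV

0.006


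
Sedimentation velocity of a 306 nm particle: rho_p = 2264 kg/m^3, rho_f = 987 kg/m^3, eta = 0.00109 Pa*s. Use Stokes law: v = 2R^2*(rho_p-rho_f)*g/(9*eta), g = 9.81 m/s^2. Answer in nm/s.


Radius R = 306/2 nm = 1.53e-07 m
Density difference = 2264 - 987 = 1277 kg/m^3
v = 2 * R^2 * (rho_p - rho_f) * g / (9 * eta)
v = 2 * (1.53e-07)^2 * 1277 * 9.81 / (9 * 0.00109)
v = 5.97866e-08 m/s = 59.7866 nm/s

59.7866


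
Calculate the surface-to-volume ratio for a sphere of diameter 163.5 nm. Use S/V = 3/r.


Radius r = 163.5/2 = 81.75 nm
S/V = 3 / r = 3 / 81.75
S/V = 0.0367 nm^-1

0.0367


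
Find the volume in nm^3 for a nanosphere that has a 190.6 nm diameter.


Radius r = 190.6/2 = 95.3 nm
Volume V = (4/3) * pi * r^3
V = (4/3) * pi * (95.3)^3
V = 3625495.01 nm^3

3625495.01


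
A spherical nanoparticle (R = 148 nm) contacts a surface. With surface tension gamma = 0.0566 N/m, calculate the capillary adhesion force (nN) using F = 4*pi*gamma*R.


Convert radius: R = 148 nm = 1.48e-07 m
F = 4 * pi * gamma * R
F = 4 * pi * 0.0566 * 1.48e-07
F = 1.05266e-07 N = 105.266 nN

105.266


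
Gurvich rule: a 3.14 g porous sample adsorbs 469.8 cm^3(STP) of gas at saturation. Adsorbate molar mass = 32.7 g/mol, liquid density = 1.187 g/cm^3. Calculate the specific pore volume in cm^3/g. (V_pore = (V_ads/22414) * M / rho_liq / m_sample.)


Moles adsorbed n = V_ads / 22414 = 469.8 / 22414 = 2.096011e-02 mol
Liquid volume V_liq = n * M / rho_liq = 2.096011e-02 * 32.7 / 1.187 = 0.57742 cm^3
Specific pore volume V_pore = V_liq / m_sample = 0.57742 / 3.14
V_pore = 0.1839 cm^3/g

0.1839


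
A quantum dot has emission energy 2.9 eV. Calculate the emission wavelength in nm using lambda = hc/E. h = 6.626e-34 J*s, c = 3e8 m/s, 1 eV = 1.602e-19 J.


Convert energy: E = 2.9 eV = 2.9 * 1.602e-19 = 4.6458e-19 J
lambda = h*c / E = 6.626e-34 * 3e8 / 4.6458e-19
lambda = 4.2787e-07 m = 427.9 nm

427.9


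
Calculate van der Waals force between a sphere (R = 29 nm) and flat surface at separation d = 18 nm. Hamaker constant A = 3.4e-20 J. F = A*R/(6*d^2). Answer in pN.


Convert to SI: R = 29 nm = 2.9e-08 m, d = 18 nm = 1.8e-08 m
F = A * R / (6 * d^2)
F = 3.4e-20 * 2.9e-08 / (6 * (1.8e-08)^2)
F = 5.07202e-13 N = 0.507 pN

0.507


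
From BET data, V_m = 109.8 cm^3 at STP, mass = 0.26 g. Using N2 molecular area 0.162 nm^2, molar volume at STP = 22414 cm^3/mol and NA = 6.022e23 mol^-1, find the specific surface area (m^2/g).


Number of moles in monolayer = V_m / 22414 = 109.8 / 22414 = 0.00489872
Number of molecules = moles * NA = 0.00489872 * 6.022e23
SA = molecules * sigma / mass
SA = (109.8 / 22414) * 6.022e23 * 0.162e-18 / 0.26
SA = 1838.1 m^2/g

1838.1


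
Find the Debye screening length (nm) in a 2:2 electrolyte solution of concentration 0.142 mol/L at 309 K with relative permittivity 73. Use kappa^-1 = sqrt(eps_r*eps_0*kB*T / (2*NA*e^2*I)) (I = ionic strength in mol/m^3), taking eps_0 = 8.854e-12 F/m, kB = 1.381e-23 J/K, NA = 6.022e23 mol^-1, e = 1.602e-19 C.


Ionic strength I = 0.142 * 2^2 * 1000 = 568 mol/m^3
kappa^-1 = sqrt(73 * 8.854e-12 * 1.381e-23 * 309 / (2 * 6.022e23 * (1.602e-19)^2 * 568))
kappa^-1 = 0.396 nm

0.396


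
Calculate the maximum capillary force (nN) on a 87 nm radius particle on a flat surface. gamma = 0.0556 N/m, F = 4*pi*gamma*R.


Convert radius: R = 87 nm = 8.7e-08 m
F = 4 * pi * gamma * R
F = 4 * pi * 0.0556 * 8.7e-08
F = 6.0786e-08 N = 60.786 nN

60.786


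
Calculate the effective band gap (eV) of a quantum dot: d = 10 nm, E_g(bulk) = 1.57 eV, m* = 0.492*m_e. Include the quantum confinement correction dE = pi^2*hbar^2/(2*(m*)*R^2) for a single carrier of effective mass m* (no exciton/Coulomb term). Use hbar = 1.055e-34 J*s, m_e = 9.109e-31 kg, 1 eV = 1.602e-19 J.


Radius R = 10/2 nm = 5e-09 m
Confinement energy dE = pi^2 * hbar^2 / (2 * m_eff * m_e * R^2)
dE = pi^2 * (1.055e-34)^2 / (2 * 0.492 * 9.109e-31 * (5e-09)^2) J, divided by 1.602e-19 J/eV
dE = 0.0306 eV
Total band gap = E_g(bulk) + dE = 1.57 + 0.0306 = 1.6006 eV

1.6006


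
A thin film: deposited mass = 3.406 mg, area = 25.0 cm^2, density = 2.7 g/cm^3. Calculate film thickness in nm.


Convert: m = 3.406 mg = 3.4060e-06 kg, A = 25.0 cm^2 = 2.5000e-03 m^2, rho = 2.7 g/cm^3 = 2700 kg/m^3
t = m / (A * rho)
t = 3.4060e-06 / (2.5000e-03 * 2700)
t = 5.0459e-07 m = 504.6 nm

504.6


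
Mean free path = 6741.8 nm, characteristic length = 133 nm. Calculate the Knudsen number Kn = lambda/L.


Knudsen number Kn = lambda / L
Kn = 6741.8 / 133
Kn = 50.6902

50.6902


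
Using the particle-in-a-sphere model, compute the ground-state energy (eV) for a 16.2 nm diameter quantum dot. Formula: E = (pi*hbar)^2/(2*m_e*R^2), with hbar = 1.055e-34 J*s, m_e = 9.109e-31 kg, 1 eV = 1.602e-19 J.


Radius R = 16.2/2 = 8.1 nm = 8.1e-09 m
E = (pi * 1.055e-34)^2 / (2 * 9.109e-31 * (8.1e-09)^2)
E(J) = 9.19039e-22
E = E(J) / 1.602e-19 = 0.0057 eV

0.0057


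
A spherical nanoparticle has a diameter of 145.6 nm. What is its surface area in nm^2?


Radius r = 145.6/2 = 72.8 nm
Surface area SA = 4 * pi * r^2
SA = 4 * pi * (72.8)^2
SA = 66599.75 nm^2

66599.75


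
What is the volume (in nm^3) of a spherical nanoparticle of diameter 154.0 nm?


Radius r = 154.0/2 = 77 nm
Volume V = (4/3) * pi * r^3
V = (4/3) * pi * (77)^3
V = 1912320.96 nm^3

1912320.96


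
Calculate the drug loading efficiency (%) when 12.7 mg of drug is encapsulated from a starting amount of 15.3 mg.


Drug loading efficiency = (drug loaded / drug initial) * 100
DLE = 12.7 / 15.3 * 100
DLE = 0.8301 * 100
DLE = 83.01%

83.01


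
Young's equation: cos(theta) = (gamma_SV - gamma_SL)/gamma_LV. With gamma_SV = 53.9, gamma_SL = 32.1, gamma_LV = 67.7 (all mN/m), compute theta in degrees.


cos(theta) = (gamma_SV - gamma_SL) / gamma_LV
cos(theta) = (53.9 - 32.1) / 67.7
cos(theta) = 0.322009
theta = arccos(0.322009) = 71.22 degrees

71.22


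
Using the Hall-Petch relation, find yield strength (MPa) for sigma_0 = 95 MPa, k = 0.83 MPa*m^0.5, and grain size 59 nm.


d = 59 nm = 5.9e-08 m
sqrt(d) = 0.0002428992
Hall-Petch contribution = k / sqrt(d) = 0.83 / 0.0002428992 = 3417.1 MPa
sigma = sigma_0 + k/sqrt(d) = 95 + 3417.1 = 3512.1 MPa

3512.1


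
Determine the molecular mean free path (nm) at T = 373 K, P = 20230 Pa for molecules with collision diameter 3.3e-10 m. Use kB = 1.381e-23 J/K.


Mean free path: lambda = kB*T / (sqrt(2) * pi * d^2 * P)
lambda = 1.381e-23 * 373 / (sqrt(2) * pi * (3.3e-10)^2 * 20230)
lambda = 5.26276e-07 m
lambda = 526.28 nm

526.28


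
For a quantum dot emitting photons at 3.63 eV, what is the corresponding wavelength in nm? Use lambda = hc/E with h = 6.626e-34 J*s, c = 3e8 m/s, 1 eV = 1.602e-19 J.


Convert energy: E = 3.63 eV = 3.63 * 1.602e-19 = 5.81526e-19 J
lambda = h*c / E = 6.626e-34 * 3e8 / 5.81526e-19
lambda = 3.41825e-07 m = 341.8 nm

341.8


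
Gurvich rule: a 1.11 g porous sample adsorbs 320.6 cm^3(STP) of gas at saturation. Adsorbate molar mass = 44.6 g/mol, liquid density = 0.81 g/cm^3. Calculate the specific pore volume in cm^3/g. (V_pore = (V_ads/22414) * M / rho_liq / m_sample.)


Moles adsorbed n = V_ads / 22414 = 320.6 / 22414 = 1.430356e-02 mol
Liquid volume V_liq = n * M / rho_liq = 1.430356e-02 * 44.6 / 0.81 = 0.78758 cm^3
Specific pore volume V_pore = V_liq / m_sample = 0.78758 / 1.11
V_pore = 0.7095 cm^3/g

0.7095


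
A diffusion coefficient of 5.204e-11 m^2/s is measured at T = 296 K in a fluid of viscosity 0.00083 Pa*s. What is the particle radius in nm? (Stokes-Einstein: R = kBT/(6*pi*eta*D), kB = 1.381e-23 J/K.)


Stokes-Einstein: R = kB*T / (6*pi*eta*D)
R = 1.381e-23 * 296 / (6 * pi * 0.00083 * 5.204e-11)
R = 5.02075e-09 m = 5.02 nm

5.02


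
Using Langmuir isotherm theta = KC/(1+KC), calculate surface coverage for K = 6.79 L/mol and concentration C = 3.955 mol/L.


Langmuir isotherm: theta = K*C / (1 + K*C)
K*C = 6.79 * 3.955 = 26.85445
theta = 26.85445 / (1 + 26.85445) = 26.85445 / 27.85445
theta = 0.9641

0.9641


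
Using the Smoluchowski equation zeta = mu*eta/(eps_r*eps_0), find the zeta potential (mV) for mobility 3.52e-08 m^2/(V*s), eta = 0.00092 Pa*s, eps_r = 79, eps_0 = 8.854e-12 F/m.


Smoluchowski equation: zeta = mu * eta / (eps_r * eps_0)
zeta = 3.52e-08 * 0.00092 / (79 * 8.854e-12)
zeta = 0.046298 V = 46.3 mV

46.3


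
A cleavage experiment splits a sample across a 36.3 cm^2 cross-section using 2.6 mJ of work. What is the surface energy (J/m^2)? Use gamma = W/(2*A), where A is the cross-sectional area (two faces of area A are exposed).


Convert: A = 36.3 cm^2 = 0.00363 m^2, W = 2.6 mJ = 0.0026 J
Cleaving exposes two faces of area A, so total new surface = 2*A and gamma = W / (2*A)
gamma = 0.0026 / (2 * 0.00363)
gamma = 0.358 J/m^2

0.358


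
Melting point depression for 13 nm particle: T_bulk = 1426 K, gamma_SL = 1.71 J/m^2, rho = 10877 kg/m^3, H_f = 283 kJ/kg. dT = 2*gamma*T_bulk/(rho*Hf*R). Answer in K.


Radius R = 13/2 = 6.5 nm = 6.5e-09 m
Convert H_f = 283 kJ/kg = 283000 J/kg
dT = 2 * gamma_SL * T_bulk / (rho * H_f * R)
dT = 2 * 1.71 * 1426 / (10877 * 283000 * 6.5e-09)
dT = 243.7 K

243.7


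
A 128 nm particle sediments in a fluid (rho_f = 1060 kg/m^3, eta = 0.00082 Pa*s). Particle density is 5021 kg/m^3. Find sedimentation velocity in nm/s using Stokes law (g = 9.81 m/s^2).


Radius R = 128/2 nm = 6.4e-08 m
Density difference = 5021 - 1060 = 3961 kg/m^3
v = 2 * R^2 * (rho_p - rho_f) * g / (9 * eta)
v = 2 * (6.4e-08)^2 * 3961 * 9.81 / (9 * 0.00082)
v = 4.31328e-08 m/s = 43.1328 nm/s

43.1328


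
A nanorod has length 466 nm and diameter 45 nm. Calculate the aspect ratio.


Aspect ratio AR = length / diameter
AR = 466 / 45
AR = 10.36

10.36


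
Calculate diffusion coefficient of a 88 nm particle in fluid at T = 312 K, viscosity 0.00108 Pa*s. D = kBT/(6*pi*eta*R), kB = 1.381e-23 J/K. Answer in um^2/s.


Radius R = 88/2 = 44 nm = 4.4e-08 m
D = kB*T / (6*pi*eta*R)
D = 1.381e-23 * 312 / (6 * pi * 0.00108 * 4.4e-08)
D = 4.81028e-12 m^2/s = 4.81 um^2/s

4.81


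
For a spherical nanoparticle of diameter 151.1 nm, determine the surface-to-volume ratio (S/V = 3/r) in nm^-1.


Radius r = 151.1/2 = 75.55 nm
S/V = 3 / r = 3 / 75.55
S/V = 0.0397 nm^-1

0.0397


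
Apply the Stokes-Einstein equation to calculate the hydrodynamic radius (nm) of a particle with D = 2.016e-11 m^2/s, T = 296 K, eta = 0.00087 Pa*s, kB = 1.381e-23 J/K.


Stokes-Einstein: R = kB*T / (6*pi*eta*D)
R = 1.381e-23 * 296 / (6 * pi * 0.00087 * 2.016e-11)
R = 1.23644e-08 m = 12.36 nm

12.36


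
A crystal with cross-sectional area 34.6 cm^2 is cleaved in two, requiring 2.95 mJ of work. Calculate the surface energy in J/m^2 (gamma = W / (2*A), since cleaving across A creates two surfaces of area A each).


Convert: A = 34.6 cm^2 = 0.00346 m^2, W = 2.95 mJ = 0.00295 J
Cleaving exposes two faces of area A, so total new surface = 2*A and gamma = W / (2*A)
gamma = 0.00295 / (2 * 0.00346)
gamma = 0.426 J/m^2

0.426


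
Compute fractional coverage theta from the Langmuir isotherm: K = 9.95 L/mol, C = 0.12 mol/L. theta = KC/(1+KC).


Langmuir isotherm: theta = K*C / (1 + K*C)
K*C = 9.95 * 0.12 = 1.194
theta = 1.194 / (1 + 1.194) = 1.194 / 2.194
theta = 0.5442

0.5442


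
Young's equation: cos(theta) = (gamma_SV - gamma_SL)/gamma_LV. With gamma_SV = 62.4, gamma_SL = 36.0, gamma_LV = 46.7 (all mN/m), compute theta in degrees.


cos(theta) = (gamma_SV - gamma_SL) / gamma_LV
cos(theta) = (62.4 - 36.0) / 46.7
cos(theta) = 0.56531
theta = arccos(0.56531) = 55.58 degrees

55.58
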